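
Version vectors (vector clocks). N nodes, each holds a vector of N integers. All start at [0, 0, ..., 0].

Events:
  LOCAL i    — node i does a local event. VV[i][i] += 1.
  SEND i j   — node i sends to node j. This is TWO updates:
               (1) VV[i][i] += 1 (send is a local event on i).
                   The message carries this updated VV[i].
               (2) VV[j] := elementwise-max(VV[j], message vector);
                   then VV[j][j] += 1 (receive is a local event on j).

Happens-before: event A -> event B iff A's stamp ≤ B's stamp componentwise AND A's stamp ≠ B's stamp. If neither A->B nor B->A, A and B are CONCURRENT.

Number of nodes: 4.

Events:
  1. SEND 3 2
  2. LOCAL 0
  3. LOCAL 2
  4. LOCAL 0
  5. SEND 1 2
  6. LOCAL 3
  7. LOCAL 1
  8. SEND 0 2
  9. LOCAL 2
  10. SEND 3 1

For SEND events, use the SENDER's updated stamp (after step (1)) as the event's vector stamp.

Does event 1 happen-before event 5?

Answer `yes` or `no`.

Initial: VV[0]=[0, 0, 0, 0]
Initial: VV[1]=[0, 0, 0, 0]
Initial: VV[2]=[0, 0, 0, 0]
Initial: VV[3]=[0, 0, 0, 0]
Event 1: SEND 3->2: VV[3][3]++ -> VV[3]=[0, 0, 0, 1], msg_vec=[0, 0, 0, 1]; VV[2]=max(VV[2],msg_vec) then VV[2][2]++ -> VV[2]=[0, 0, 1, 1]
Event 2: LOCAL 0: VV[0][0]++ -> VV[0]=[1, 0, 0, 0]
Event 3: LOCAL 2: VV[2][2]++ -> VV[2]=[0, 0, 2, 1]
Event 4: LOCAL 0: VV[0][0]++ -> VV[0]=[2, 0, 0, 0]
Event 5: SEND 1->2: VV[1][1]++ -> VV[1]=[0, 1, 0, 0], msg_vec=[0, 1, 0, 0]; VV[2]=max(VV[2],msg_vec) then VV[2][2]++ -> VV[2]=[0, 1, 3, 1]
Event 6: LOCAL 3: VV[3][3]++ -> VV[3]=[0, 0, 0, 2]
Event 7: LOCAL 1: VV[1][1]++ -> VV[1]=[0, 2, 0, 0]
Event 8: SEND 0->2: VV[0][0]++ -> VV[0]=[3, 0, 0, 0], msg_vec=[3, 0, 0, 0]; VV[2]=max(VV[2],msg_vec) then VV[2][2]++ -> VV[2]=[3, 1, 4, 1]
Event 9: LOCAL 2: VV[2][2]++ -> VV[2]=[3, 1, 5, 1]
Event 10: SEND 3->1: VV[3][3]++ -> VV[3]=[0, 0, 0, 3], msg_vec=[0, 0, 0, 3]; VV[1]=max(VV[1],msg_vec) then VV[1][1]++ -> VV[1]=[0, 3, 0, 3]
Event 1 stamp: [0, 0, 0, 1]
Event 5 stamp: [0, 1, 0, 0]
[0, 0, 0, 1] <= [0, 1, 0, 0]? False. Equal? False. Happens-before: False

Answer: no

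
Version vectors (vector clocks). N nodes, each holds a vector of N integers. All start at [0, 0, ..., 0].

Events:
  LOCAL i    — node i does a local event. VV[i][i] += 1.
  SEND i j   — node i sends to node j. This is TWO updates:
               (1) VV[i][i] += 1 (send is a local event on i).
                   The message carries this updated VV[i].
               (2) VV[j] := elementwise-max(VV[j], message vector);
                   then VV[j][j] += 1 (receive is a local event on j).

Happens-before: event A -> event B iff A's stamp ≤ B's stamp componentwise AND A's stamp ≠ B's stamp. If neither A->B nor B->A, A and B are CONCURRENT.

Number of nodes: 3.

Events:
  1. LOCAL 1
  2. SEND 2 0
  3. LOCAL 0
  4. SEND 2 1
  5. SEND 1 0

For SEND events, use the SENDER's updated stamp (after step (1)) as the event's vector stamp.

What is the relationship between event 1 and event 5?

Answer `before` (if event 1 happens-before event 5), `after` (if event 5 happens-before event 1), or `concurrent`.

Answer: before

Derivation:
Initial: VV[0]=[0, 0, 0]
Initial: VV[1]=[0, 0, 0]
Initial: VV[2]=[0, 0, 0]
Event 1: LOCAL 1: VV[1][1]++ -> VV[1]=[0, 1, 0]
Event 2: SEND 2->0: VV[2][2]++ -> VV[2]=[0, 0, 1], msg_vec=[0, 0, 1]; VV[0]=max(VV[0],msg_vec) then VV[0][0]++ -> VV[0]=[1, 0, 1]
Event 3: LOCAL 0: VV[0][0]++ -> VV[0]=[2, 0, 1]
Event 4: SEND 2->1: VV[2][2]++ -> VV[2]=[0, 0, 2], msg_vec=[0, 0, 2]; VV[1]=max(VV[1],msg_vec) then VV[1][1]++ -> VV[1]=[0, 2, 2]
Event 5: SEND 1->0: VV[1][1]++ -> VV[1]=[0, 3, 2], msg_vec=[0, 3, 2]; VV[0]=max(VV[0],msg_vec) then VV[0][0]++ -> VV[0]=[3, 3, 2]
Event 1 stamp: [0, 1, 0]
Event 5 stamp: [0, 3, 2]
[0, 1, 0] <= [0, 3, 2]? True
[0, 3, 2] <= [0, 1, 0]? False
Relation: before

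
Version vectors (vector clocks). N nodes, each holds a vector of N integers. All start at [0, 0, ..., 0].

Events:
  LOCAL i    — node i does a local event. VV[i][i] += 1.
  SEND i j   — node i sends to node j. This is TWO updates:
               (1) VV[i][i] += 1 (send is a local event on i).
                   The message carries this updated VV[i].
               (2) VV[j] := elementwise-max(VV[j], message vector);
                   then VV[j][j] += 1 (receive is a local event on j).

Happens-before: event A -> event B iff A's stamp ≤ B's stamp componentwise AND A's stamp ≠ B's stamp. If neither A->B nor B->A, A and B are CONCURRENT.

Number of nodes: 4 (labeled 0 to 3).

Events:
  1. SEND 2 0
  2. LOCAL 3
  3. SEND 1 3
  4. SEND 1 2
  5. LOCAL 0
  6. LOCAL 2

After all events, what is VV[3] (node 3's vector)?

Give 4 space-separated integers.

Answer: 0 1 0 2

Derivation:
Initial: VV[0]=[0, 0, 0, 0]
Initial: VV[1]=[0, 0, 0, 0]
Initial: VV[2]=[0, 0, 0, 0]
Initial: VV[3]=[0, 0, 0, 0]
Event 1: SEND 2->0: VV[2][2]++ -> VV[2]=[0, 0, 1, 0], msg_vec=[0, 0, 1, 0]; VV[0]=max(VV[0],msg_vec) then VV[0][0]++ -> VV[0]=[1, 0, 1, 0]
Event 2: LOCAL 3: VV[3][3]++ -> VV[3]=[0, 0, 0, 1]
Event 3: SEND 1->3: VV[1][1]++ -> VV[1]=[0, 1, 0, 0], msg_vec=[0, 1, 0, 0]; VV[3]=max(VV[3],msg_vec) then VV[3][3]++ -> VV[3]=[0, 1, 0, 2]
Event 4: SEND 1->2: VV[1][1]++ -> VV[1]=[0, 2, 0, 0], msg_vec=[0, 2, 0, 0]; VV[2]=max(VV[2],msg_vec) then VV[2][2]++ -> VV[2]=[0, 2, 2, 0]
Event 5: LOCAL 0: VV[0][0]++ -> VV[0]=[2, 0, 1, 0]
Event 6: LOCAL 2: VV[2][2]++ -> VV[2]=[0, 2, 3, 0]
Final vectors: VV[0]=[2, 0, 1, 0]; VV[1]=[0, 2, 0, 0]; VV[2]=[0, 2, 3, 0]; VV[3]=[0, 1, 0, 2]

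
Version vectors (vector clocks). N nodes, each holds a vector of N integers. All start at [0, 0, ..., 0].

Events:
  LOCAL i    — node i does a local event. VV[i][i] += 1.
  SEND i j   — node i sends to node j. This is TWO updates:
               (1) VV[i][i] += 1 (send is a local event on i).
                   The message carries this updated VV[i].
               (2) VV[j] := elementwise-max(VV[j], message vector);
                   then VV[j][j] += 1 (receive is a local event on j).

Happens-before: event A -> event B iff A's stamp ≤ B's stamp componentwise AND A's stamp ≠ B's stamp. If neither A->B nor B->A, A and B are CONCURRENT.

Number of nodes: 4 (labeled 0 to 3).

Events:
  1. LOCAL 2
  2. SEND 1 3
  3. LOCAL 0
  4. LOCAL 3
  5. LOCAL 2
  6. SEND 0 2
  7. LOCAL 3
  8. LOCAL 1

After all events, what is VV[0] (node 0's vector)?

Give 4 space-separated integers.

Initial: VV[0]=[0, 0, 0, 0]
Initial: VV[1]=[0, 0, 0, 0]
Initial: VV[2]=[0, 0, 0, 0]
Initial: VV[3]=[0, 0, 0, 0]
Event 1: LOCAL 2: VV[2][2]++ -> VV[2]=[0, 0, 1, 0]
Event 2: SEND 1->3: VV[1][1]++ -> VV[1]=[0, 1, 0, 0], msg_vec=[0, 1, 0, 0]; VV[3]=max(VV[3],msg_vec) then VV[3][3]++ -> VV[3]=[0, 1, 0, 1]
Event 3: LOCAL 0: VV[0][0]++ -> VV[0]=[1, 0, 0, 0]
Event 4: LOCAL 3: VV[3][3]++ -> VV[3]=[0, 1, 0, 2]
Event 5: LOCAL 2: VV[2][2]++ -> VV[2]=[0, 0, 2, 0]
Event 6: SEND 0->2: VV[0][0]++ -> VV[0]=[2, 0, 0, 0], msg_vec=[2, 0, 0, 0]; VV[2]=max(VV[2],msg_vec) then VV[2][2]++ -> VV[2]=[2, 0, 3, 0]
Event 7: LOCAL 3: VV[3][3]++ -> VV[3]=[0, 1, 0, 3]
Event 8: LOCAL 1: VV[1][1]++ -> VV[1]=[0, 2, 0, 0]
Final vectors: VV[0]=[2, 0, 0, 0]; VV[1]=[0, 2, 0, 0]; VV[2]=[2, 0, 3, 0]; VV[3]=[0, 1, 0, 3]

Answer: 2 0 0 0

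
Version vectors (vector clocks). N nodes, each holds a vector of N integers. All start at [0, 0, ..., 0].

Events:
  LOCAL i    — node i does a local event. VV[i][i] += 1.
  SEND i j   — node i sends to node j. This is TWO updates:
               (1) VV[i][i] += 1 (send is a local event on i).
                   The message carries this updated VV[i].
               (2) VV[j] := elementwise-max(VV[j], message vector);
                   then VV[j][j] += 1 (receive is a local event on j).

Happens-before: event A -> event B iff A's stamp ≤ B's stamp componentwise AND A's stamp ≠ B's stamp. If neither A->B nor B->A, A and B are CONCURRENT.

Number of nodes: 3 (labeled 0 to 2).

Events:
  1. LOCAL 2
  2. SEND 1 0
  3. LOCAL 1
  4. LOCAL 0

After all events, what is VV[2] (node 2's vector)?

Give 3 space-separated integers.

Initial: VV[0]=[0, 0, 0]
Initial: VV[1]=[0, 0, 0]
Initial: VV[2]=[0, 0, 0]
Event 1: LOCAL 2: VV[2][2]++ -> VV[2]=[0, 0, 1]
Event 2: SEND 1->0: VV[1][1]++ -> VV[1]=[0, 1, 0], msg_vec=[0, 1, 0]; VV[0]=max(VV[0],msg_vec) then VV[0][0]++ -> VV[0]=[1, 1, 0]
Event 3: LOCAL 1: VV[1][1]++ -> VV[1]=[0, 2, 0]
Event 4: LOCAL 0: VV[0][0]++ -> VV[0]=[2, 1, 0]
Final vectors: VV[0]=[2, 1, 0]; VV[1]=[0, 2, 0]; VV[2]=[0, 0, 1]

Answer: 0 0 1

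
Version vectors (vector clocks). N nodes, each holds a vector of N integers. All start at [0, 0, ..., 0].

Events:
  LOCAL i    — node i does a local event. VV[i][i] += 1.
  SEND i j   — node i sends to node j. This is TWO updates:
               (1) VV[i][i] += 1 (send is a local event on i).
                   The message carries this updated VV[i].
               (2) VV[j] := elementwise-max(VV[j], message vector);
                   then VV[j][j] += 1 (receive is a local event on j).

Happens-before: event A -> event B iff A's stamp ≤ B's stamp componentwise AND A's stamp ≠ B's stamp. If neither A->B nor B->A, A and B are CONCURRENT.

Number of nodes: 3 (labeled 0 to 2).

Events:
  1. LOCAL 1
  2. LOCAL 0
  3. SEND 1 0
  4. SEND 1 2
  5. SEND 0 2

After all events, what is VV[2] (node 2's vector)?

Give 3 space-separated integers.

Initial: VV[0]=[0, 0, 0]
Initial: VV[1]=[0, 0, 0]
Initial: VV[2]=[0, 0, 0]
Event 1: LOCAL 1: VV[1][1]++ -> VV[1]=[0, 1, 0]
Event 2: LOCAL 0: VV[0][0]++ -> VV[0]=[1, 0, 0]
Event 3: SEND 1->0: VV[1][1]++ -> VV[1]=[0, 2, 0], msg_vec=[0, 2, 0]; VV[0]=max(VV[0],msg_vec) then VV[0][0]++ -> VV[0]=[2, 2, 0]
Event 4: SEND 1->2: VV[1][1]++ -> VV[1]=[0, 3, 0], msg_vec=[0, 3, 0]; VV[2]=max(VV[2],msg_vec) then VV[2][2]++ -> VV[2]=[0, 3, 1]
Event 5: SEND 0->2: VV[0][0]++ -> VV[0]=[3, 2, 0], msg_vec=[3, 2, 0]; VV[2]=max(VV[2],msg_vec) then VV[2][2]++ -> VV[2]=[3, 3, 2]
Final vectors: VV[0]=[3, 2, 0]; VV[1]=[0, 3, 0]; VV[2]=[3, 3, 2]

Answer: 3 3 2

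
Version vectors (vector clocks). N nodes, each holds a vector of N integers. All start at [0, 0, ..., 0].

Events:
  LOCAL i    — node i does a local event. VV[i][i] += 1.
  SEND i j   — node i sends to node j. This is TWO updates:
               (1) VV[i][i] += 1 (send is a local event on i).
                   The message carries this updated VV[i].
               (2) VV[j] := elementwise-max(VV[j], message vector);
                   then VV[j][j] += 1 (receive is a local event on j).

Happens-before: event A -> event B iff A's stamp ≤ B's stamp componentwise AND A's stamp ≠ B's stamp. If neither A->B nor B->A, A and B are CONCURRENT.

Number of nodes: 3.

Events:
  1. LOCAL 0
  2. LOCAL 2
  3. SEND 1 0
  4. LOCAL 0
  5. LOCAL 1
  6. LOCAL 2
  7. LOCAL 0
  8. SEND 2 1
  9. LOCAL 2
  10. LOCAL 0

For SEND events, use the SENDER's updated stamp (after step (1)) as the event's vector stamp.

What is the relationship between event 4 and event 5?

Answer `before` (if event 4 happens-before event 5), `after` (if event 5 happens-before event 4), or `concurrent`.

Answer: concurrent

Derivation:
Initial: VV[0]=[0, 0, 0]
Initial: VV[1]=[0, 0, 0]
Initial: VV[2]=[0, 0, 0]
Event 1: LOCAL 0: VV[0][0]++ -> VV[0]=[1, 0, 0]
Event 2: LOCAL 2: VV[2][2]++ -> VV[2]=[0, 0, 1]
Event 3: SEND 1->0: VV[1][1]++ -> VV[1]=[0, 1, 0], msg_vec=[0, 1, 0]; VV[0]=max(VV[0],msg_vec) then VV[0][0]++ -> VV[0]=[2, 1, 0]
Event 4: LOCAL 0: VV[0][0]++ -> VV[0]=[3, 1, 0]
Event 5: LOCAL 1: VV[1][1]++ -> VV[1]=[0, 2, 0]
Event 6: LOCAL 2: VV[2][2]++ -> VV[2]=[0, 0, 2]
Event 7: LOCAL 0: VV[0][0]++ -> VV[0]=[4, 1, 0]
Event 8: SEND 2->1: VV[2][2]++ -> VV[2]=[0, 0, 3], msg_vec=[0, 0, 3]; VV[1]=max(VV[1],msg_vec) then VV[1][1]++ -> VV[1]=[0, 3, 3]
Event 9: LOCAL 2: VV[2][2]++ -> VV[2]=[0, 0, 4]
Event 10: LOCAL 0: VV[0][0]++ -> VV[0]=[5, 1, 0]
Event 4 stamp: [3, 1, 0]
Event 5 stamp: [0, 2, 0]
[3, 1, 0] <= [0, 2, 0]? False
[0, 2, 0] <= [3, 1, 0]? False
Relation: concurrent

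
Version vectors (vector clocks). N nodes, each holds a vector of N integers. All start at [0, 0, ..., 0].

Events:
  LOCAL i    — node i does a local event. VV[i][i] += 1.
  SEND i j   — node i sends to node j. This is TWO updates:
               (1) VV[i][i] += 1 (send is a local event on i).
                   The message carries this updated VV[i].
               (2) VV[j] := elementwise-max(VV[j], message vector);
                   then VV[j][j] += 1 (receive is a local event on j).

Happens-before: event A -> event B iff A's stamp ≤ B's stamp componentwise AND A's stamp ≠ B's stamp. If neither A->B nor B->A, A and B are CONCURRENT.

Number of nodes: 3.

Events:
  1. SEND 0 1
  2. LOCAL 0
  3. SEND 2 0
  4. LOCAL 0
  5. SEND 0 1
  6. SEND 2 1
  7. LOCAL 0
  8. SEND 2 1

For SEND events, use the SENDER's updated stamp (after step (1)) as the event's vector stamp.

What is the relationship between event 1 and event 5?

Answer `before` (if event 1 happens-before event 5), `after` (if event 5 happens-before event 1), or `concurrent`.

Answer: before

Derivation:
Initial: VV[0]=[0, 0, 0]
Initial: VV[1]=[0, 0, 0]
Initial: VV[2]=[0, 0, 0]
Event 1: SEND 0->1: VV[0][0]++ -> VV[0]=[1, 0, 0], msg_vec=[1, 0, 0]; VV[1]=max(VV[1],msg_vec) then VV[1][1]++ -> VV[1]=[1, 1, 0]
Event 2: LOCAL 0: VV[0][0]++ -> VV[0]=[2, 0, 0]
Event 3: SEND 2->0: VV[2][2]++ -> VV[2]=[0, 0, 1], msg_vec=[0, 0, 1]; VV[0]=max(VV[0],msg_vec) then VV[0][0]++ -> VV[0]=[3, 0, 1]
Event 4: LOCAL 0: VV[0][0]++ -> VV[0]=[4, 0, 1]
Event 5: SEND 0->1: VV[0][0]++ -> VV[0]=[5, 0, 1], msg_vec=[5, 0, 1]; VV[1]=max(VV[1],msg_vec) then VV[1][1]++ -> VV[1]=[5, 2, 1]
Event 6: SEND 2->1: VV[2][2]++ -> VV[2]=[0, 0, 2], msg_vec=[0, 0, 2]; VV[1]=max(VV[1],msg_vec) then VV[1][1]++ -> VV[1]=[5, 3, 2]
Event 7: LOCAL 0: VV[0][0]++ -> VV[0]=[6, 0, 1]
Event 8: SEND 2->1: VV[2][2]++ -> VV[2]=[0, 0, 3], msg_vec=[0, 0, 3]; VV[1]=max(VV[1],msg_vec) then VV[1][1]++ -> VV[1]=[5, 4, 3]
Event 1 stamp: [1, 0, 0]
Event 5 stamp: [5, 0, 1]
[1, 0, 0] <= [5, 0, 1]? True
[5, 0, 1] <= [1, 0, 0]? False
Relation: before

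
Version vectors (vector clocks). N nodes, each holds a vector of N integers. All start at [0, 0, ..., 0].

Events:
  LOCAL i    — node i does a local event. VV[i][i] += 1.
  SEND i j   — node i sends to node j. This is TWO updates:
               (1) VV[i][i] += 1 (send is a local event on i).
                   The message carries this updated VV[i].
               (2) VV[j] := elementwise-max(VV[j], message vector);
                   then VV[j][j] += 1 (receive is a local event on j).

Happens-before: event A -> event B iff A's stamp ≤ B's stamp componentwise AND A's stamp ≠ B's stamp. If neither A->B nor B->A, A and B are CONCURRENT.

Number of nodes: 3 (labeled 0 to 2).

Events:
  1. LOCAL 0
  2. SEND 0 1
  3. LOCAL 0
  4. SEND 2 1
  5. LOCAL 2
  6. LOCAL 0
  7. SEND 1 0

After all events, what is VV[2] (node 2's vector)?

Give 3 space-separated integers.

Initial: VV[0]=[0, 0, 0]
Initial: VV[1]=[0, 0, 0]
Initial: VV[2]=[0, 0, 0]
Event 1: LOCAL 0: VV[0][0]++ -> VV[0]=[1, 0, 0]
Event 2: SEND 0->1: VV[0][0]++ -> VV[0]=[2, 0, 0], msg_vec=[2, 0, 0]; VV[1]=max(VV[1],msg_vec) then VV[1][1]++ -> VV[1]=[2, 1, 0]
Event 3: LOCAL 0: VV[0][0]++ -> VV[0]=[3, 0, 0]
Event 4: SEND 2->1: VV[2][2]++ -> VV[2]=[0, 0, 1], msg_vec=[0, 0, 1]; VV[1]=max(VV[1],msg_vec) then VV[1][1]++ -> VV[1]=[2, 2, 1]
Event 5: LOCAL 2: VV[2][2]++ -> VV[2]=[0, 0, 2]
Event 6: LOCAL 0: VV[0][0]++ -> VV[0]=[4, 0, 0]
Event 7: SEND 1->0: VV[1][1]++ -> VV[1]=[2, 3, 1], msg_vec=[2, 3, 1]; VV[0]=max(VV[0],msg_vec) then VV[0][0]++ -> VV[0]=[5, 3, 1]
Final vectors: VV[0]=[5, 3, 1]; VV[1]=[2, 3, 1]; VV[2]=[0, 0, 2]

Answer: 0 0 2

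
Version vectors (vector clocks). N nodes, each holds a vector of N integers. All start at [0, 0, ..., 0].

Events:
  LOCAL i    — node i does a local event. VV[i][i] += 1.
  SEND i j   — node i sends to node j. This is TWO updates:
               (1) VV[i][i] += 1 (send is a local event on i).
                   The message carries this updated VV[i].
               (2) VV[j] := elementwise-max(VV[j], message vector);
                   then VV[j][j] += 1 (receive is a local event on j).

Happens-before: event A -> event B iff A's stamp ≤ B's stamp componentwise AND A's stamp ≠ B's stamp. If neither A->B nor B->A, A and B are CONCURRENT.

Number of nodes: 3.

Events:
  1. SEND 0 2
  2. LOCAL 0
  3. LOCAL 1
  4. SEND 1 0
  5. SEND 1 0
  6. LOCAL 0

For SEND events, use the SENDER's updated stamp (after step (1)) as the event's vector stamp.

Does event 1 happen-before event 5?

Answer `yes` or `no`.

Answer: no

Derivation:
Initial: VV[0]=[0, 0, 0]
Initial: VV[1]=[0, 0, 0]
Initial: VV[2]=[0, 0, 0]
Event 1: SEND 0->2: VV[0][0]++ -> VV[0]=[1, 0, 0], msg_vec=[1, 0, 0]; VV[2]=max(VV[2],msg_vec) then VV[2][2]++ -> VV[2]=[1, 0, 1]
Event 2: LOCAL 0: VV[0][0]++ -> VV[0]=[2, 0, 0]
Event 3: LOCAL 1: VV[1][1]++ -> VV[1]=[0, 1, 0]
Event 4: SEND 1->0: VV[1][1]++ -> VV[1]=[0, 2, 0], msg_vec=[0, 2, 0]; VV[0]=max(VV[0],msg_vec) then VV[0][0]++ -> VV[0]=[3, 2, 0]
Event 5: SEND 1->0: VV[1][1]++ -> VV[1]=[0, 3, 0], msg_vec=[0, 3, 0]; VV[0]=max(VV[0],msg_vec) then VV[0][0]++ -> VV[0]=[4, 3, 0]
Event 6: LOCAL 0: VV[0][0]++ -> VV[0]=[5, 3, 0]
Event 1 stamp: [1, 0, 0]
Event 5 stamp: [0, 3, 0]
[1, 0, 0] <= [0, 3, 0]? False. Equal? False. Happens-before: False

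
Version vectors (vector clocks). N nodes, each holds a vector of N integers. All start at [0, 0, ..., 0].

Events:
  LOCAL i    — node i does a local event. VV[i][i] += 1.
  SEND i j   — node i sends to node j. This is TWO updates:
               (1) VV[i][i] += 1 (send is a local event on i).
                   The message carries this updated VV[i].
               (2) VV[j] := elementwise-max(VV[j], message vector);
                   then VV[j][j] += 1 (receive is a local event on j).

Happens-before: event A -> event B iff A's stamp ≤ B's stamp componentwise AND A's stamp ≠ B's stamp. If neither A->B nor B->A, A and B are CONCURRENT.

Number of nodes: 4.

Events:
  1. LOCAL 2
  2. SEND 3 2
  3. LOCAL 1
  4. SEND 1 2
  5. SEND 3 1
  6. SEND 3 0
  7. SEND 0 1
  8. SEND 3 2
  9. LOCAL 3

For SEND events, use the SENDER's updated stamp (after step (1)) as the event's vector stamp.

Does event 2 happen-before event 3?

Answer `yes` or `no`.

Answer: no

Derivation:
Initial: VV[0]=[0, 0, 0, 0]
Initial: VV[1]=[0, 0, 0, 0]
Initial: VV[2]=[0, 0, 0, 0]
Initial: VV[3]=[0, 0, 0, 0]
Event 1: LOCAL 2: VV[2][2]++ -> VV[2]=[0, 0, 1, 0]
Event 2: SEND 3->2: VV[3][3]++ -> VV[3]=[0, 0, 0, 1], msg_vec=[0, 0, 0, 1]; VV[2]=max(VV[2],msg_vec) then VV[2][2]++ -> VV[2]=[0, 0, 2, 1]
Event 3: LOCAL 1: VV[1][1]++ -> VV[1]=[0, 1, 0, 0]
Event 4: SEND 1->2: VV[1][1]++ -> VV[1]=[0, 2, 0, 0], msg_vec=[0, 2, 0, 0]; VV[2]=max(VV[2],msg_vec) then VV[2][2]++ -> VV[2]=[0, 2, 3, 1]
Event 5: SEND 3->1: VV[3][3]++ -> VV[3]=[0, 0, 0, 2], msg_vec=[0, 0, 0, 2]; VV[1]=max(VV[1],msg_vec) then VV[1][1]++ -> VV[1]=[0, 3, 0, 2]
Event 6: SEND 3->0: VV[3][3]++ -> VV[3]=[0, 0, 0, 3], msg_vec=[0, 0, 0, 3]; VV[0]=max(VV[0],msg_vec) then VV[0][0]++ -> VV[0]=[1, 0, 0, 3]
Event 7: SEND 0->1: VV[0][0]++ -> VV[0]=[2, 0, 0, 3], msg_vec=[2, 0, 0, 3]; VV[1]=max(VV[1],msg_vec) then VV[1][1]++ -> VV[1]=[2, 4, 0, 3]
Event 8: SEND 3->2: VV[3][3]++ -> VV[3]=[0, 0, 0, 4], msg_vec=[0, 0, 0, 4]; VV[2]=max(VV[2],msg_vec) then VV[2][2]++ -> VV[2]=[0, 2, 4, 4]
Event 9: LOCAL 3: VV[3][3]++ -> VV[3]=[0, 0, 0, 5]
Event 2 stamp: [0, 0, 0, 1]
Event 3 stamp: [0, 1, 0, 0]
[0, 0, 0, 1] <= [0, 1, 0, 0]? False. Equal? False. Happens-before: False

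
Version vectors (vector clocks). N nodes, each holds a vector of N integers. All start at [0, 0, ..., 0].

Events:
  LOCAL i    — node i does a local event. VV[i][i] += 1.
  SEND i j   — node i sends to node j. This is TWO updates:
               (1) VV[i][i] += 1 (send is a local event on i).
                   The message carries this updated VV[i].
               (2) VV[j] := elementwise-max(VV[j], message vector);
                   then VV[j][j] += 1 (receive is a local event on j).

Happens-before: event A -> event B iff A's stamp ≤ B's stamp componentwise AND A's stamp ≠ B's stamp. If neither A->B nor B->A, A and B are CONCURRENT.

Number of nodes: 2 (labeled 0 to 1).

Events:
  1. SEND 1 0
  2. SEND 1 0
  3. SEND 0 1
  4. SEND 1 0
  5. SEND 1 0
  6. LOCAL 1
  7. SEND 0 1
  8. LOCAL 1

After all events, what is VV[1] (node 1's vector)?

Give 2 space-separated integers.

Initial: VV[0]=[0, 0]
Initial: VV[1]=[0, 0]
Event 1: SEND 1->0: VV[1][1]++ -> VV[1]=[0, 1], msg_vec=[0, 1]; VV[0]=max(VV[0],msg_vec) then VV[0][0]++ -> VV[0]=[1, 1]
Event 2: SEND 1->0: VV[1][1]++ -> VV[1]=[0, 2], msg_vec=[0, 2]; VV[0]=max(VV[0],msg_vec) then VV[0][0]++ -> VV[0]=[2, 2]
Event 3: SEND 0->1: VV[0][0]++ -> VV[0]=[3, 2], msg_vec=[3, 2]; VV[1]=max(VV[1],msg_vec) then VV[1][1]++ -> VV[1]=[3, 3]
Event 4: SEND 1->0: VV[1][1]++ -> VV[1]=[3, 4], msg_vec=[3, 4]; VV[0]=max(VV[0],msg_vec) then VV[0][0]++ -> VV[0]=[4, 4]
Event 5: SEND 1->0: VV[1][1]++ -> VV[1]=[3, 5], msg_vec=[3, 5]; VV[0]=max(VV[0],msg_vec) then VV[0][0]++ -> VV[0]=[5, 5]
Event 6: LOCAL 1: VV[1][1]++ -> VV[1]=[3, 6]
Event 7: SEND 0->1: VV[0][0]++ -> VV[0]=[6, 5], msg_vec=[6, 5]; VV[1]=max(VV[1],msg_vec) then VV[1][1]++ -> VV[1]=[6, 7]
Event 8: LOCAL 1: VV[1][1]++ -> VV[1]=[6, 8]
Final vectors: VV[0]=[6, 5]; VV[1]=[6, 8]

Answer: 6 8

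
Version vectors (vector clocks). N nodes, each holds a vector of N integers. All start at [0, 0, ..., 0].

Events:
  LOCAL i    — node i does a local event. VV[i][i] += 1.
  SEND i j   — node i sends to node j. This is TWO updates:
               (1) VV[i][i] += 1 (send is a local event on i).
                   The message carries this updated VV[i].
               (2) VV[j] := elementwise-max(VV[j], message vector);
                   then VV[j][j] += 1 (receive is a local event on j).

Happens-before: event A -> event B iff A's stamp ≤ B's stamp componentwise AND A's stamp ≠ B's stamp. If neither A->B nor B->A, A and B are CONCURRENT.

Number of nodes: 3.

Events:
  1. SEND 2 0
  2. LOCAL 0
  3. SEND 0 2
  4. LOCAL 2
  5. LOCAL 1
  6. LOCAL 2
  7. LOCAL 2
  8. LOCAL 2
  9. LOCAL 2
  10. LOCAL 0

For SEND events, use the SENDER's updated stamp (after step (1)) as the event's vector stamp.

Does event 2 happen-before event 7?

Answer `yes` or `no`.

Initial: VV[0]=[0, 0, 0]
Initial: VV[1]=[0, 0, 0]
Initial: VV[2]=[0, 0, 0]
Event 1: SEND 2->0: VV[2][2]++ -> VV[2]=[0, 0, 1], msg_vec=[0, 0, 1]; VV[0]=max(VV[0],msg_vec) then VV[0][0]++ -> VV[0]=[1, 0, 1]
Event 2: LOCAL 0: VV[0][0]++ -> VV[0]=[2, 0, 1]
Event 3: SEND 0->2: VV[0][0]++ -> VV[0]=[3, 0, 1], msg_vec=[3, 0, 1]; VV[2]=max(VV[2],msg_vec) then VV[2][2]++ -> VV[2]=[3, 0, 2]
Event 4: LOCAL 2: VV[2][2]++ -> VV[2]=[3, 0, 3]
Event 5: LOCAL 1: VV[1][1]++ -> VV[1]=[0, 1, 0]
Event 6: LOCAL 2: VV[2][2]++ -> VV[2]=[3, 0, 4]
Event 7: LOCAL 2: VV[2][2]++ -> VV[2]=[3, 0, 5]
Event 8: LOCAL 2: VV[2][2]++ -> VV[2]=[3, 0, 6]
Event 9: LOCAL 2: VV[2][2]++ -> VV[2]=[3, 0, 7]
Event 10: LOCAL 0: VV[0][0]++ -> VV[0]=[4, 0, 1]
Event 2 stamp: [2, 0, 1]
Event 7 stamp: [3, 0, 5]
[2, 0, 1] <= [3, 0, 5]? True. Equal? False. Happens-before: True

Answer: yes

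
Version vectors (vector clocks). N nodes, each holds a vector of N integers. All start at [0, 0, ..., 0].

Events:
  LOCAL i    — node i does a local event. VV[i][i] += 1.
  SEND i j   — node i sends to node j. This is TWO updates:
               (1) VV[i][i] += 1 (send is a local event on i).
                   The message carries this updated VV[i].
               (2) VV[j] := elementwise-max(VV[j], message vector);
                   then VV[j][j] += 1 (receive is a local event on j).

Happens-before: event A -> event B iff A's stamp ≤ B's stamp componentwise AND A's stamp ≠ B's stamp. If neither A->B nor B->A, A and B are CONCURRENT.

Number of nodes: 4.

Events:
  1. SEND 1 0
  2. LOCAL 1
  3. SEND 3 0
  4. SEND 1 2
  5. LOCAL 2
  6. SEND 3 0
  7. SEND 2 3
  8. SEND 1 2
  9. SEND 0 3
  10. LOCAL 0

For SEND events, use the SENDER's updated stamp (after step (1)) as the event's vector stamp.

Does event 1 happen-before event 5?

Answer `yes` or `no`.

Initial: VV[0]=[0, 0, 0, 0]
Initial: VV[1]=[0, 0, 0, 0]
Initial: VV[2]=[0, 0, 0, 0]
Initial: VV[3]=[0, 0, 0, 0]
Event 1: SEND 1->0: VV[1][1]++ -> VV[1]=[0, 1, 0, 0], msg_vec=[0, 1, 0, 0]; VV[0]=max(VV[0],msg_vec) then VV[0][0]++ -> VV[0]=[1, 1, 0, 0]
Event 2: LOCAL 1: VV[1][1]++ -> VV[1]=[0, 2, 0, 0]
Event 3: SEND 3->0: VV[3][3]++ -> VV[3]=[0, 0, 0, 1], msg_vec=[0, 0, 0, 1]; VV[0]=max(VV[0],msg_vec) then VV[0][0]++ -> VV[0]=[2, 1, 0, 1]
Event 4: SEND 1->2: VV[1][1]++ -> VV[1]=[0, 3, 0, 0], msg_vec=[0, 3, 0, 0]; VV[2]=max(VV[2],msg_vec) then VV[2][2]++ -> VV[2]=[0, 3, 1, 0]
Event 5: LOCAL 2: VV[2][2]++ -> VV[2]=[0, 3, 2, 0]
Event 6: SEND 3->0: VV[3][3]++ -> VV[3]=[0, 0, 0, 2], msg_vec=[0, 0, 0, 2]; VV[0]=max(VV[0],msg_vec) then VV[0][0]++ -> VV[0]=[3, 1, 0, 2]
Event 7: SEND 2->3: VV[2][2]++ -> VV[2]=[0, 3, 3, 0], msg_vec=[0, 3, 3, 0]; VV[3]=max(VV[3],msg_vec) then VV[3][3]++ -> VV[3]=[0, 3, 3, 3]
Event 8: SEND 1->2: VV[1][1]++ -> VV[1]=[0, 4, 0, 0], msg_vec=[0, 4, 0, 0]; VV[2]=max(VV[2],msg_vec) then VV[2][2]++ -> VV[2]=[0, 4, 4, 0]
Event 9: SEND 0->3: VV[0][0]++ -> VV[0]=[4, 1, 0, 2], msg_vec=[4, 1, 0, 2]; VV[3]=max(VV[3],msg_vec) then VV[3][3]++ -> VV[3]=[4, 3, 3, 4]
Event 10: LOCAL 0: VV[0][0]++ -> VV[0]=[5, 1, 0, 2]
Event 1 stamp: [0, 1, 0, 0]
Event 5 stamp: [0, 3, 2, 0]
[0, 1, 0, 0] <= [0, 3, 2, 0]? True. Equal? False. Happens-before: True

Answer: yes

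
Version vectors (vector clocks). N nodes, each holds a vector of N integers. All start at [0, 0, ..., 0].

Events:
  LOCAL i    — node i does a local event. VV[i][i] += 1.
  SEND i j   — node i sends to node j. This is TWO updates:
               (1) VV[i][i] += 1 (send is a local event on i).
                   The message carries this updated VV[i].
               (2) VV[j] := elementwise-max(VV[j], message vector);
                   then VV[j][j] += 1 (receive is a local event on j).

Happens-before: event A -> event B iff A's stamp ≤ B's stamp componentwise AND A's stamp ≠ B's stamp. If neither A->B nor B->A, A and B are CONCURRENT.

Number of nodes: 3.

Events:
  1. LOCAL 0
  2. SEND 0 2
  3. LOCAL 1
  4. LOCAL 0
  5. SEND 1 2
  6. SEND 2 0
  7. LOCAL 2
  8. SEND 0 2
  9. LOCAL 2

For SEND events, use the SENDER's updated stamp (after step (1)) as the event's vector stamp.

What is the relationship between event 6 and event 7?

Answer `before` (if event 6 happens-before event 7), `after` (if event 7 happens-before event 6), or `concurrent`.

Answer: before

Derivation:
Initial: VV[0]=[0, 0, 0]
Initial: VV[1]=[0, 0, 0]
Initial: VV[2]=[0, 0, 0]
Event 1: LOCAL 0: VV[0][0]++ -> VV[0]=[1, 0, 0]
Event 2: SEND 0->2: VV[0][0]++ -> VV[0]=[2, 0, 0], msg_vec=[2, 0, 0]; VV[2]=max(VV[2],msg_vec) then VV[2][2]++ -> VV[2]=[2, 0, 1]
Event 3: LOCAL 1: VV[1][1]++ -> VV[1]=[0, 1, 0]
Event 4: LOCAL 0: VV[0][0]++ -> VV[0]=[3, 0, 0]
Event 5: SEND 1->2: VV[1][1]++ -> VV[1]=[0, 2, 0], msg_vec=[0, 2, 0]; VV[2]=max(VV[2],msg_vec) then VV[2][2]++ -> VV[2]=[2, 2, 2]
Event 6: SEND 2->0: VV[2][2]++ -> VV[2]=[2, 2, 3], msg_vec=[2, 2, 3]; VV[0]=max(VV[0],msg_vec) then VV[0][0]++ -> VV[0]=[4, 2, 3]
Event 7: LOCAL 2: VV[2][2]++ -> VV[2]=[2, 2, 4]
Event 8: SEND 0->2: VV[0][0]++ -> VV[0]=[5, 2, 3], msg_vec=[5, 2, 3]; VV[2]=max(VV[2],msg_vec) then VV[2][2]++ -> VV[2]=[5, 2, 5]
Event 9: LOCAL 2: VV[2][2]++ -> VV[2]=[5, 2, 6]
Event 6 stamp: [2, 2, 3]
Event 7 stamp: [2, 2, 4]
[2, 2, 3] <= [2, 2, 4]? True
[2, 2, 4] <= [2, 2, 3]? False
Relation: before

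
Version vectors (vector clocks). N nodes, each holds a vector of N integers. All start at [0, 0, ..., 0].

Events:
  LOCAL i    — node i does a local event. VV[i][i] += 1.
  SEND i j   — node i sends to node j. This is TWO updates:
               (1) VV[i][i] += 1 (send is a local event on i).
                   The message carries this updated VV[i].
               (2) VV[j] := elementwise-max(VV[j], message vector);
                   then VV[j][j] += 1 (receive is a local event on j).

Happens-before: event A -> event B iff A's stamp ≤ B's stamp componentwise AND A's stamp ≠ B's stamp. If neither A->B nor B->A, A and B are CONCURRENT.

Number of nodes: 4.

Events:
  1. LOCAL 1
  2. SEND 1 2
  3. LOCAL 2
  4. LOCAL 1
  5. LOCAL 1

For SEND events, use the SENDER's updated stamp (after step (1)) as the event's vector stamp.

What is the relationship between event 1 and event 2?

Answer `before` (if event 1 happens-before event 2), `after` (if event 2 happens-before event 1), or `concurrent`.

Initial: VV[0]=[0, 0, 0, 0]
Initial: VV[1]=[0, 0, 0, 0]
Initial: VV[2]=[0, 0, 0, 0]
Initial: VV[3]=[0, 0, 0, 0]
Event 1: LOCAL 1: VV[1][1]++ -> VV[1]=[0, 1, 0, 0]
Event 2: SEND 1->2: VV[1][1]++ -> VV[1]=[0, 2, 0, 0], msg_vec=[0, 2, 0, 0]; VV[2]=max(VV[2],msg_vec) then VV[2][2]++ -> VV[2]=[0, 2, 1, 0]
Event 3: LOCAL 2: VV[2][2]++ -> VV[2]=[0, 2, 2, 0]
Event 4: LOCAL 1: VV[1][1]++ -> VV[1]=[0, 3, 0, 0]
Event 5: LOCAL 1: VV[1][1]++ -> VV[1]=[0, 4, 0, 0]
Event 1 stamp: [0, 1, 0, 0]
Event 2 stamp: [0, 2, 0, 0]
[0, 1, 0, 0] <= [0, 2, 0, 0]? True
[0, 2, 0, 0] <= [0, 1, 0, 0]? False
Relation: before

Answer: before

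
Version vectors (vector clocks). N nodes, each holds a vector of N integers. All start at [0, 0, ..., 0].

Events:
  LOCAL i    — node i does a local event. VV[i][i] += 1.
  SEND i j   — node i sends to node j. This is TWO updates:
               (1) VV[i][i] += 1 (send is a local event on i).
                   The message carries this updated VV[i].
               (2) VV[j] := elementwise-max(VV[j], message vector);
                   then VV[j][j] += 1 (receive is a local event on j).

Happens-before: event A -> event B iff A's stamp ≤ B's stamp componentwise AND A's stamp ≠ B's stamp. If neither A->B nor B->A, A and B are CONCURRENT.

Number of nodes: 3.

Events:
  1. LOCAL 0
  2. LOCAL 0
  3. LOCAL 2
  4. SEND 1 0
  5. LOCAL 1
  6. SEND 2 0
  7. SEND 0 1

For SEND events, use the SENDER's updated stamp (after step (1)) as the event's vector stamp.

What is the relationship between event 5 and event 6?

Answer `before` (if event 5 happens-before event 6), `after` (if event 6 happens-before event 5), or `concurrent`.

Initial: VV[0]=[0, 0, 0]
Initial: VV[1]=[0, 0, 0]
Initial: VV[2]=[0, 0, 0]
Event 1: LOCAL 0: VV[0][0]++ -> VV[0]=[1, 0, 0]
Event 2: LOCAL 0: VV[0][0]++ -> VV[0]=[2, 0, 0]
Event 3: LOCAL 2: VV[2][2]++ -> VV[2]=[0, 0, 1]
Event 4: SEND 1->0: VV[1][1]++ -> VV[1]=[0, 1, 0], msg_vec=[0, 1, 0]; VV[0]=max(VV[0],msg_vec) then VV[0][0]++ -> VV[0]=[3, 1, 0]
Event 5: LOCAL 1: VV[1][1]++ -> VV[1]=[0, 2, 0]
Event 6: SEND 2->0: VV[2][2]++ -> VV[2]=[0, 0, 2], msg_vec=[0, 0, 2]; VV[0]=max(VV[0],msg_vec) then VV[0][0]++ -> VV[0]=[4, 1, 2]
Event 7: SEND 0->1: VV[0][0]++ -> VV[0]=[5, 1, 2], msg_vec=[5, 1, 2]; VV[1]=max(VV[1],msg_vec) then VV[1][1]++ -> VV[1]=[5, 3, 2]
Event 5 stamp: [0, 2, 0]
Event 6 stamp: [0, 0, 2]
[0, 2, 0] <= [0, 0, 2]? False
[0, 0, 2] <= [0, 2, 0]? False
Relation: concurrent

Answer: concurrent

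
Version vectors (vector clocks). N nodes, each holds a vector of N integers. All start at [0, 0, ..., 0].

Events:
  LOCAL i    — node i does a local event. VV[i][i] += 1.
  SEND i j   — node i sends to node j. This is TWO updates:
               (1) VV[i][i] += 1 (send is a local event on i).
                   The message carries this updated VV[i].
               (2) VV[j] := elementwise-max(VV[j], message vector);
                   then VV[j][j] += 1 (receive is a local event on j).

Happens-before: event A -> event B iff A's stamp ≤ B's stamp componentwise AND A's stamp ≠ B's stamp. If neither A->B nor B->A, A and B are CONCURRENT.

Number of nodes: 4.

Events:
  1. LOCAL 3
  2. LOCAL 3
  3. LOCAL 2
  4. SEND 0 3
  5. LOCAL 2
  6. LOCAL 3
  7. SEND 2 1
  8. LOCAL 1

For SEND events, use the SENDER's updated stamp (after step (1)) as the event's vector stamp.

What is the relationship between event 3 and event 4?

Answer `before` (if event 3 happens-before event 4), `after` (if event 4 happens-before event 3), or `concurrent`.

Initial: VV[0]=[0, 0, 0, 0]
Initial: VV[1]=[0, 0, 0, 0]
Initial: VV[2]=[0, 0, 0, 0]
Initial: VV[3]=[0, 0, 0, 0]
Event 1: LOCAL 3: VV[3][3]++ -> VV[3]=[0, 0, 0, 1]
Event 2: LOCAL 3: VV[3][3]++ -> VV[3]=[0, 0, 0, 2]
Event 3: LOCAL 2: VV[2][2]++ -> VV[2]=[0, 0, 1, 0]
Event 4: SEND 0->3: VV[0][0]++ -> VV[0]=[1, 0, 0, 0], msg_vec=[1, 0, 0, 0]; VV[3]=max(VV[3],msg_vec) then VV[3][3]++ -> VV[3]=[1, 0, 0, 3]
Event 5: LOCAL 2: VV[2][2]++ -> VV[2]=[0, 0, 2, 0]
Event 6: LOCAL 3: VV[3][3]++ -> VV[3]=[1, 0, 0, 4]
Event 7: SEND 2->1: VV[2][2]++ -> VV[2]=[0, 0, 3, 0], msg_vec=[0, 0, 3, 0]; VV[1]=max(VV[1],msg_vec) then VV[1][1]++ -> VV[1]=[0, 1, 3, 0]
Event 8: LOCAL 1: VV[1][1]++ -> VV[1]=[0, 2, 3, 0]
Event 3 stamp: [0, 0, 1, 0]
Event 4 stamp: [1, 0, 0, 0]
[0, 0, 1, 0] <= [1, 0, 0, 0]? False
[1, 0, 0, 0] <= [0, 0, 1, 0]? False
Relation: concurrent

Answer: concurrent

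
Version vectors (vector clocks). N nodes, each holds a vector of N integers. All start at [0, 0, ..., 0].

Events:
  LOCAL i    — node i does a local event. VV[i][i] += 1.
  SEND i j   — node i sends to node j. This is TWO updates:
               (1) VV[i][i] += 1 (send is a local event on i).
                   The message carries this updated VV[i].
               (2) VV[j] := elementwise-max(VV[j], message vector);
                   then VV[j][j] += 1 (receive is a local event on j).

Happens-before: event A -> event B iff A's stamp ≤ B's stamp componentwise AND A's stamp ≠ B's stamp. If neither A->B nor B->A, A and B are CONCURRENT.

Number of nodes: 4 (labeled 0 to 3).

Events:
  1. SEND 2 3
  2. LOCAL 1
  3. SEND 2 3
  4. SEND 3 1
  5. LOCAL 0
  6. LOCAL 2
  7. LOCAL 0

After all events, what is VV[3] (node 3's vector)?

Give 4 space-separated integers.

Answer: 0 0 2 3

Derivation:
Initial: VV[0]=[0, 0, 0, 0]
Initial: VV[1]=[0, 0, 0, 0]
Initial: VV[2]=[0, 0, 0, 0]
Initial: VV[3]=[0, 0, 0, 0]
Event 1: SEND 2->3: VV[2][2]++ -> VV[2]=[0, 0, 1, 0], msg_vec=[0, 0, 1, 0]; VV[3]=max(VV[3],msg_vec) then VV[3][3]++ -> VV[3]=[0, 0, 1, 1]
Event 2: LOCAL 1: VV[1][1]++ -> VV[1]=[0, 1, 0, 0]
Event 3: SEND 2->3: VV[2][2]++ -> VV[2]=[0, 0, 2, 0], msg_vec=[0, 0, 2, 0]; VV[3]=max(VV[3],msg_vec) then VV[3][3]++ -> VV[3]=[0, 0, 2, 2]
Event 4: SEND 3->1: VV[3][3]++ -> VV[3]=[0, 0, 2, 3], msg_vec=[0, 0, 2, 3]; VV[1]=max(VV[1],msg_vec) then VV[1][1]++ -> VV[1]=[0, 2, 2, 3]
Event 5: LOCAL 0: VV[0][0]++ -> VV[0]=[1, 0, 0, 0]
Event 6: LOCAL 2: VV[2][2]++ -> VV[2]=[0, 0, 3, 0]
Event 7: LOCAL 0: VV[0][0]++ -> VV[0]=[2, 0, 0, 0]
Final vectors: VV[0]=[2, 0, 0, 0]; VV[1]=[0, 2, 2, 3]; VV[2]=[0, 0, 3, 0]; VV[3]=[0, 0, 2, 3]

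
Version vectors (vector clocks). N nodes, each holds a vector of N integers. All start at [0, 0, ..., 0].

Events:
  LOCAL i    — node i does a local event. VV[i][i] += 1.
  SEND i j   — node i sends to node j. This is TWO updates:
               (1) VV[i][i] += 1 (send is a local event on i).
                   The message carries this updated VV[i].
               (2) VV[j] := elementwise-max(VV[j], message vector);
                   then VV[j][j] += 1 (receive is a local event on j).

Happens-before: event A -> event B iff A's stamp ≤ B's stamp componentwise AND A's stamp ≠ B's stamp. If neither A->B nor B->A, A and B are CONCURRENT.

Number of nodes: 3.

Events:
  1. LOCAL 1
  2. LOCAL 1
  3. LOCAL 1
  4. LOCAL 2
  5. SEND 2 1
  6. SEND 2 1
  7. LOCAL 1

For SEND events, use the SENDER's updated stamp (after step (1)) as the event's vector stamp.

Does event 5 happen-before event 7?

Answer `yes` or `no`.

Initial: VV[0]=[0, 0, 0]
Initial: VV[1]=[0, 0, 0]
Initial: VV[2]=[0, 0, 0]
Event 1: LOCAL 1: VV[1][1]++ -> VV[1]=[0, 1, 0]
Event 2: LOCAL 1: VV[1][1]++ -> VV[1]=[0, 2, 0]
Event 3: LOCAL 1: VV[1][1]++ -> VV[1]=[0, 3, 0]
Event 4: LOCAL 2: VV[2][2]++ -> VV[2]=[0, 0, 1]
Event 5: SEND 2->1: VV[2][2]++ -> VV[2]=[0, 0, 2], msg_vec=[0, 0, 2]; VV[1]=max(VV[1],msg_vec) then VV[1][1]++ -> VV[1]=[0, 4, 2]
Event 6: SEND 2->1: VV[2][2]++ -> VV[2]=[0, 0, 3], msg_vec=[0, 0, 3]; VV[1]=max(VV[1],msg_vec) then VV[1][1]++ -> VV[1]=[0, 5, 3]
Event 7: LOCAL 1: VV[1][1]++ -> VV[1]=[0, 6, 3]
Event 5 stamp: [0, 0, 2]
Event 7 stamp: [0, 6, 3]
[0, 0, 2] <= [0, 6, 3]? True. Equal? False. Happens-before: True

Answer: yes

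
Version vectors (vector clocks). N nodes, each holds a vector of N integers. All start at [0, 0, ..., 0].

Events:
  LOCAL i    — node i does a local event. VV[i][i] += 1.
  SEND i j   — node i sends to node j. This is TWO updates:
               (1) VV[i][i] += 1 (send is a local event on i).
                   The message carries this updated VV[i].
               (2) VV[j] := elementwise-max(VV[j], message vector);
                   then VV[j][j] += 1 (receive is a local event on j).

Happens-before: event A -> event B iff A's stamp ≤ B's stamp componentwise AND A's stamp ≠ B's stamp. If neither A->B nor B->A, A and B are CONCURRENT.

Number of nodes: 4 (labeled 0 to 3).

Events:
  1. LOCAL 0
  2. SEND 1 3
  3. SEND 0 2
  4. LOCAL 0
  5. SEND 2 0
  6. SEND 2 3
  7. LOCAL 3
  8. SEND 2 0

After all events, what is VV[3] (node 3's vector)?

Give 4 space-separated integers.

Initial: VV[0]=[0, 0, 0, 0]
Initial: VV[1]=[0, 0, 0, 0]
Initial: VV[2]=[0, 0, 0, 0]
Initial: VV[3]=[0, 0, 0, 0]
Event 1: LOCAL 0: VV[0][0]++ -> VV[0]=[1, 0, 0, 0]
Event 2: SEND 1->3: VV[1][1]++ -> VV[1]=[0, 1, 0, 0], msg_vec=[0, 1, 0, 0]; VV[3]=max(VV[3],msg_vec) then VV[3][3]++ -> VV[3]=[0, 1, 0, 1]
Event 3: SEND 0->2: VV[0][0]++ -> VV[0]=[2, 0, 0, 0], msg_vec=[2, 0, 0, 0]; VV[2]=max(VV[2],msg_vec) then VV[2][2]++ -> VV[2]=[2, 0, 1, 0]
Event 4: LOCAL 0: VV[0][0]++ -> VV[0]=[3, 0, 0, 0]
Event 5: SEND 2->0: VV[2][2]++ -> VV[2]=[2, 0, 2, 0], msg_vec=[2, 0, 2, 0]; VV[0]=max(VV[0],msg_vec) then VV[0][0]++ -> VV[0]=[4, 0, 2, 0]
Event 6: SEND 2->3: VV[2][2]++ -> VV[2]=[2, 0, 3, 0], msg_vec=[2, 0, 3, 0]; VV[3]=max(VV[3],msg_vec) then VV[3][3]++ -> VV[3]=[2, 1, 3, 2]
Event 7: LOCAL 3: VV[3][3]++ -> VV[3]=[2, 1, 3, 3]
Event 8: SEND 2->0: VV[2][2]++ -> VV[2]=[2, 0, 4, 0], msg_vec=[2, 0, 4, 0]; VV[0]=max(VV[0],msg_vec) then VV[0][0]++ -> VV[0]=[5, 0, 4, 0]
Final vectors: VV[0]=[5, 0, 4, 0]; VV[1]=[0, 1, 0, 0]; VV[2]=[2, 0, 4, 0]; VV[3]=[2, 1, 3, 3]

Answer: 2 1 3 3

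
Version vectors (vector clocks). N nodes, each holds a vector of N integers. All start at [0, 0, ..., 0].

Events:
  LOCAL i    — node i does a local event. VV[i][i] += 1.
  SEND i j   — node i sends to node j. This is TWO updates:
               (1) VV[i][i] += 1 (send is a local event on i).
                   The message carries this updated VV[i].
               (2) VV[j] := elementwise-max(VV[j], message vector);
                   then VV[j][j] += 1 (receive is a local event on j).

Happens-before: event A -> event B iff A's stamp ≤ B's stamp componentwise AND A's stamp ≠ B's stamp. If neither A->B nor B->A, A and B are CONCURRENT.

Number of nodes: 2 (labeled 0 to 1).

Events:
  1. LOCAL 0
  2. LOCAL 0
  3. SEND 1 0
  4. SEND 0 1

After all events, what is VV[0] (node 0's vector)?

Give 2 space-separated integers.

Initial: VV[0]=[0, 0]
Initial: VV[1]=[0, 0]
Event 1: LOCAL 0: VV[0][0]++ -> VV[0]=[1, 0]
Event 2: LOCAL 0: VV[0][0]++ -> VV[0]=[2, 0]
Event 3: SEND 1->0: VV[1][1]++ -> VV[1]=[0, 1], msg_vec=[0, 1]; VV[0]=max(VV[0],msg_vec) then VV[0][0]++ -> VV[0]=[3, 1]
Event 4: SEND 0->1: VV[0][0]++ -> VV[0]=[4, 1], msg_vec=[4, 1]; VV[1]=max(VV[1],msg_vec) then VV[1][1]++ -> VV[1]=[4, 2]
Final vectors: VV[0]=[4, 1]; VV[1]=[4, 2]

Answer: 4 1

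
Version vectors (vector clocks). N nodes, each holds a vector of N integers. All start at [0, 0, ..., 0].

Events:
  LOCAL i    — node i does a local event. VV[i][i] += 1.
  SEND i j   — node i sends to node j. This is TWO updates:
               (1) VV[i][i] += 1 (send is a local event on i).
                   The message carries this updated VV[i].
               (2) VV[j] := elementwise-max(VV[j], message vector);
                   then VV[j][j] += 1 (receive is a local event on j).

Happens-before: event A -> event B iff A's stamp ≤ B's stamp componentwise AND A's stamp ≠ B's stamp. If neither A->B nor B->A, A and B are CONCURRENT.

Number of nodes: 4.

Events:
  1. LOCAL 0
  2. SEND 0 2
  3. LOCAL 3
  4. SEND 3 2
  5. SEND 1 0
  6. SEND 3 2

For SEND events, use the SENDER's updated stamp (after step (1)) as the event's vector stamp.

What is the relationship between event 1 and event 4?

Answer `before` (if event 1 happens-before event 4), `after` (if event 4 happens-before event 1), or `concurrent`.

Answer: concurrent

Derivation:
Initial: VV[0]=[0, 0, 0, 0]
Initial: VV[1]=[0, 0, 0, 0]
Initial: VV[2]=[0, 0, 0, 0]
Initial: VV[3]=[0, 0, 0, 0]
Event 1: LOCAL 0: VV[0][0]++ -> VV[0]=[1, 0, 0, 0]
Event 2: SEND 0->2: VV[0][0]++ -> VV[0]=[2, 0, 0, 0], msg_vec=[2, 0, 0, 0]; VV[2]=max(VV[2],msg_vec) then VV[2][2]++ -> VV[2]=[2, 0, 1, 0]
Event 3: LOCAL 3: VV[3][3]++ -> VV[3]=[0, 0, 0, 1]
Event 4: SEND 3->2: VV[3][3]++ -> VV[3]=[0, 0, 0, 2], msg_vec=[0, 0, 0, 2]; VV[2]=max(VV[2],msg_vec) then VV[2][2]++ -> VV[2]=[2, 0, 2, 2]
Event 5: SEND 1->0: VV[1][1]++ -> VV[1]=[0, 1, 0, 0], msg_vec=[0, 1, 0, 0]; VV[0]=max(VV[0],msg_vec) then VV[0][0]++ -> VV[0]=[3, 1, 0, 0]
Event 6: SEND 3->2: VV[3][3]++ -> VV[3]=[0, 0, 0, 3], msg_vec=[0, 0, 0, 3]; VV[2]=max(VV[2],msg_vec) then VV[2][2]++ -> VV[2]=[2, 0, 3, 3]
Event 1 stamp: [1, 0, 0, 0]
Event 4 stamp: [0, 0, 0, 2]
[1, 0, 0, 0] <= [0, 0, 0, 2]? False
[0, 0, 0, 2] <= [1, 0, 0, 0]? False
Relation: concurrent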